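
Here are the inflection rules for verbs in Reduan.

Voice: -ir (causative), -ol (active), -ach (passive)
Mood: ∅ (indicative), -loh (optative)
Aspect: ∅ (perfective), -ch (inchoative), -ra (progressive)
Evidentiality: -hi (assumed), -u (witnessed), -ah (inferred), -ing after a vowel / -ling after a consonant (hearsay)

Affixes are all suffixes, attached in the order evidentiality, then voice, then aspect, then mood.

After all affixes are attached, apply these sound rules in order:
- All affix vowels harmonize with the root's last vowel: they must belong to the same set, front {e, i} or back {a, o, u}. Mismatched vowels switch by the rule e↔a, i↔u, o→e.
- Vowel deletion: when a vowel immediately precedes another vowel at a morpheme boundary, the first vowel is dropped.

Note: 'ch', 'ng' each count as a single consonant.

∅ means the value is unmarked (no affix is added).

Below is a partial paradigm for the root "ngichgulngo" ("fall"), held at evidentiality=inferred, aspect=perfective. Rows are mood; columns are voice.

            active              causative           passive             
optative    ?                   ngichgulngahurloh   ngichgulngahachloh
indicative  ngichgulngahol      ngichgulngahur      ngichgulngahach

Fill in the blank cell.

Attach evidentiality inferred -ah → ngichgulngoah.
Attach voice active -ol → ngichgulngoahol.
aspect = perfective: zero marking, form stays ngichgulngoahol.
Attach mood optative -loh → ngichgulngoaholloh.
Vowel harmony: no change.
Apply vowel deletion: ngichgulngoaholloh → ngichgulngaholloh.

ngichgulngaholloh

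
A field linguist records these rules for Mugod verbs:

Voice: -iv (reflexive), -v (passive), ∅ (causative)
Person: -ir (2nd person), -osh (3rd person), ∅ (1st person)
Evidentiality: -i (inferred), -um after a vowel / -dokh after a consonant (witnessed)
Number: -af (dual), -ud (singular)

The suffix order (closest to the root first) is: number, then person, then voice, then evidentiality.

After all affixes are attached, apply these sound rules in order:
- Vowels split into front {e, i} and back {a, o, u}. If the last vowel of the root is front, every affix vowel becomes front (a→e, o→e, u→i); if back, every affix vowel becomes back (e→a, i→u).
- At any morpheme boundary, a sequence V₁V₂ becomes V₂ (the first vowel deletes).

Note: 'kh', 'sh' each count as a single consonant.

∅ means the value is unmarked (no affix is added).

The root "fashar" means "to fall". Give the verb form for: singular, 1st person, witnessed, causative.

fasharuddokh

Attach number singular -ud → fasharud.
person = 1st person: zero marking, form stays fasharud.
voice = causative: zero marking, form stays fasharud.
Attach evidentiality witnessed -dokh (after consonant 'd') → fasharuddokh.
Vowel harmony: no change.
Vowel deletion: no change.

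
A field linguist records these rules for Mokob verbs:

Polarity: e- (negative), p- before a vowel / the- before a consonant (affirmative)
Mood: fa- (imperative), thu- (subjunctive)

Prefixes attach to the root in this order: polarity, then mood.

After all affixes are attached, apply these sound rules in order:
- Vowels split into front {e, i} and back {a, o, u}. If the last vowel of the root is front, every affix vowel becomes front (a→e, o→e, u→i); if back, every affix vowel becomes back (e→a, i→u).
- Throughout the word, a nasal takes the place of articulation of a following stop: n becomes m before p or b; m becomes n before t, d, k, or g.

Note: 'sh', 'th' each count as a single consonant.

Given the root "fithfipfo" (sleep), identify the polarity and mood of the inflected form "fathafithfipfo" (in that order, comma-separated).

Segment: fa-the-fithfipfo.
polarity: p/the- → affirmative.
mood: fa- → imperative.

affirmative, imperative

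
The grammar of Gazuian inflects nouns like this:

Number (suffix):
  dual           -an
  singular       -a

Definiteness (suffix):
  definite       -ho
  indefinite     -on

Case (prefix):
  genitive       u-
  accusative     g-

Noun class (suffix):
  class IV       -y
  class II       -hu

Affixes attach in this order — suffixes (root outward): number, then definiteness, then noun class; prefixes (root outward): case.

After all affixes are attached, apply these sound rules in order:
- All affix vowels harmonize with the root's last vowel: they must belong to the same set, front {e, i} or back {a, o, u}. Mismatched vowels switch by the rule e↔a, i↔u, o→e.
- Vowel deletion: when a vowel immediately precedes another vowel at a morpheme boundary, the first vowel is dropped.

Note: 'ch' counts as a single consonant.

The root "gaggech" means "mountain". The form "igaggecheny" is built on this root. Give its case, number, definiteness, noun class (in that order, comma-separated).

Segment: u-gaggech-a-on-y.
case: u- → genitive.
number: -a → singular.
definiteness: -on → indefinite.
noun class: -y → class IV.

genitive, singular, indefinite, class IV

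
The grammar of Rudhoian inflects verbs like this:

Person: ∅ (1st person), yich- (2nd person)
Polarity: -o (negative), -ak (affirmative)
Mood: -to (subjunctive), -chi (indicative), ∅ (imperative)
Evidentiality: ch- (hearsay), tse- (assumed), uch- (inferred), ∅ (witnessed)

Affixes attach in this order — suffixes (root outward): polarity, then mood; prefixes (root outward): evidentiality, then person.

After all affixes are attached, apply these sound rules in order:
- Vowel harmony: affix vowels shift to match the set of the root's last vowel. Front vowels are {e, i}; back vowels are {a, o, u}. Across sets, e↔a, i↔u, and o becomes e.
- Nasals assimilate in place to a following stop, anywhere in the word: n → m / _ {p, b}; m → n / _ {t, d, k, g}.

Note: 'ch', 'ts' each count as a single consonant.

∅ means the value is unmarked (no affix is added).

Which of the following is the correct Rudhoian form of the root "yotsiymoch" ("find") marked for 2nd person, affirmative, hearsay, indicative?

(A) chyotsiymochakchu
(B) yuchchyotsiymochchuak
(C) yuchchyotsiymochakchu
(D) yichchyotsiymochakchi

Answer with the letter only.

C

Attach evidentiality hearsay ch- → chyotsiymoch.
Attach person 2nd person yich- → yichchyotsiymoch.
Attach polarity affirmative -ak → yichchyotsiymochak.
Attach mood indicative -chi → yichchyotsiymochakchi.
Apply vowel harmony: yichchyotsiymochakchi → yuchchyotsiymochakchu.
Nasal assimilation: no change.
So the correct form is yuchchyotsiymochakchu, option (C).
(B) yuchchyotsiymochchuak is wrong: it has the affixes in the wrong order.
(D) yichchyotsiymochakchi is wrong: it fails to apply the sound rule(s).
(A) chyotsiymochakchu is wrong: it uses 1st person instead of 2nd person for person.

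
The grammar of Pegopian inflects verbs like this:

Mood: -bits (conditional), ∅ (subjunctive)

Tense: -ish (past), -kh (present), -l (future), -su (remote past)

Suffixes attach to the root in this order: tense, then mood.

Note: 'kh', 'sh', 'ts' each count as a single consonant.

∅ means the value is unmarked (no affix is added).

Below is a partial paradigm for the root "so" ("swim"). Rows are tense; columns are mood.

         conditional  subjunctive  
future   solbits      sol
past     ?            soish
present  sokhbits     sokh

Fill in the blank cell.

soishbits

Attach tense past -ish → soish.
Attach mood conditional -bits → soishbits.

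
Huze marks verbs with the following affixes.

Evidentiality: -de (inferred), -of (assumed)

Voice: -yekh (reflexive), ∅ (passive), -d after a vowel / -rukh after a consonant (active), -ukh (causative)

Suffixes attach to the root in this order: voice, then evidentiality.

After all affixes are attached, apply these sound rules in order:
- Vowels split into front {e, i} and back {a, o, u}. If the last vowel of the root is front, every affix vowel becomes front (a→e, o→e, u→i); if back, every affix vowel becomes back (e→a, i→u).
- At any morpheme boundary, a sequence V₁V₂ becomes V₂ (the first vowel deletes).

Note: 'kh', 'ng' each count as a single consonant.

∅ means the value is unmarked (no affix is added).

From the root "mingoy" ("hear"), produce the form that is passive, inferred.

voice = passive: zero marking, form stays mingoy.
Attach evidentiality inferred -de → mingoyde.
Apply vowel harmony: mingoyde → mingoyda.
Vowel deletion: no change.

mingoyda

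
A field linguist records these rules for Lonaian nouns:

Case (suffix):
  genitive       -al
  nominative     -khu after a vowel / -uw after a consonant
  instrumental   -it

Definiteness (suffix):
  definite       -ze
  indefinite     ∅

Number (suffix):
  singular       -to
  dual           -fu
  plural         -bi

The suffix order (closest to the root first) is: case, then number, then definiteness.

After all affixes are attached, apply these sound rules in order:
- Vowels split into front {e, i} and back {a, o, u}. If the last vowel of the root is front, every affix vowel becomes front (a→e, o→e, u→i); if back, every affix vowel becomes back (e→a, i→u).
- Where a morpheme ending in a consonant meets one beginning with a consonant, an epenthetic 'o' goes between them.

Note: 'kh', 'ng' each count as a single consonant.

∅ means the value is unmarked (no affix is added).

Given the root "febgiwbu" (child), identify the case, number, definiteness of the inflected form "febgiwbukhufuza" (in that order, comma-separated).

Segment: febgiwbu-khu-fu-ze.
case: -khu/uw → nominative.
number: -fu → dual.
definiteness: -ze → definite.

nominative, dual, definite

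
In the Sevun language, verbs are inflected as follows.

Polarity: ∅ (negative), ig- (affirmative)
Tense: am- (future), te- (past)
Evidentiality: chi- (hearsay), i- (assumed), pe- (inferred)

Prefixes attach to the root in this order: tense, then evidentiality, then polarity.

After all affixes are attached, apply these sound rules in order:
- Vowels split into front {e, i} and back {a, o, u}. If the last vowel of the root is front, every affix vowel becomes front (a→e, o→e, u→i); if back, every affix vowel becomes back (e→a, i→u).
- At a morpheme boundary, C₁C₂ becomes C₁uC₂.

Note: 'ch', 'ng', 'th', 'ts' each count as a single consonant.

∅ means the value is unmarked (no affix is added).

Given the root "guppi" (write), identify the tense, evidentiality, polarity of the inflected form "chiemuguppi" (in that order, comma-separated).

future, hearsay, negative

Segment: chi-am-guppi.
tense: am- → future.
evidentiality: chi- → hearsay.
polarity: ∅ → negative.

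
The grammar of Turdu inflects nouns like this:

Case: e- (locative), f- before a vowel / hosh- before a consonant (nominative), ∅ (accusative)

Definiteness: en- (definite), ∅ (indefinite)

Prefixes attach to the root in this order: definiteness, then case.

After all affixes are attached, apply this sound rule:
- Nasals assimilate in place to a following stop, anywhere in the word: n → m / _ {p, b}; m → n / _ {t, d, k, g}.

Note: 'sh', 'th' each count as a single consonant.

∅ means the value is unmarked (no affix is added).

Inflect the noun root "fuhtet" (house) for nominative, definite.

Attach definiteness definite en- → enfuhtet.
Attach case nominative f- (before vowel 'e') → fenfuhtet.
Nasal assimilation: no change.

fenfuhtet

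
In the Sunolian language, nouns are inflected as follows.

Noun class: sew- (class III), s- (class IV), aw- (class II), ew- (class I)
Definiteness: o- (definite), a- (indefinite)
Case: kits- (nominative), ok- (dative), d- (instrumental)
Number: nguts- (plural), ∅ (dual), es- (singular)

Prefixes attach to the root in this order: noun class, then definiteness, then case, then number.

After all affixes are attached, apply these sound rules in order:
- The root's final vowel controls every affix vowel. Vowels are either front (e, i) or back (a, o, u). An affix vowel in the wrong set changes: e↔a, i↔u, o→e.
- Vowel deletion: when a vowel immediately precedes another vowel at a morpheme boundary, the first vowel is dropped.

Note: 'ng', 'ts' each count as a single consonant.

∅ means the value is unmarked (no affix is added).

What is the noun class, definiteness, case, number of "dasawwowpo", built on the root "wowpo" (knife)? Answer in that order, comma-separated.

class III, indefinite, instrumental, dual

Segment: d-a-sew-wowpo.
noun class: sew- → class III.
definiteness: a- → indefinite.
case: d- → instrumental.
number: ∅ → dual.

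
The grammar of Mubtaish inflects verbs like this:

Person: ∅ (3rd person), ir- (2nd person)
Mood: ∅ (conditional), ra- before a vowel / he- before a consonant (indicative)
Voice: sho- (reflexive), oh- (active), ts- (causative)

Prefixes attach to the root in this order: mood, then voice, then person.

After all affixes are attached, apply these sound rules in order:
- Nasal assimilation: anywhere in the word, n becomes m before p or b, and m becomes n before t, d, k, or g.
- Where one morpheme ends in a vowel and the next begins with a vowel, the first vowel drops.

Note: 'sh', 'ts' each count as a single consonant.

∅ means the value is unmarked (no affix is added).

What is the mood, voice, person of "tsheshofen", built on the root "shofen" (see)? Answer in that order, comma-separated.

indicative, causative, 3rd person

Segment: ts-he-shofen.
mood: ra/he- → indicative.
voice: ts- → causative.
person: ∅ → 3rd person.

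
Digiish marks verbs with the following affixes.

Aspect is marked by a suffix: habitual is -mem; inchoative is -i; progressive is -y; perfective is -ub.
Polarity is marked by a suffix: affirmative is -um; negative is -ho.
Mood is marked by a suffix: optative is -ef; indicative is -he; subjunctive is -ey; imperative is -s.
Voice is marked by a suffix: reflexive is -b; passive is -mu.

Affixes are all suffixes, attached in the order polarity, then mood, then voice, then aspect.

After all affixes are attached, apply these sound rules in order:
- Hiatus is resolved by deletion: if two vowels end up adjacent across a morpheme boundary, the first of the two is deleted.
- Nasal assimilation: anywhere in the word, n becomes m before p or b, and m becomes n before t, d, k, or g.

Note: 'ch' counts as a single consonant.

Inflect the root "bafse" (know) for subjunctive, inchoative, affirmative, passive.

Attach polarity affirmative -um → bafseum.
Attach mood subjunctive -ey → bafseumey.
Attach voice passive -mu → bafseumeymu.
Attach aspect inchoative -i → bafseumeymui.
Apply vowel deletion: bafseumeymui → bafsumeymi.
Nasal assimilation: no change.

bafsumeymi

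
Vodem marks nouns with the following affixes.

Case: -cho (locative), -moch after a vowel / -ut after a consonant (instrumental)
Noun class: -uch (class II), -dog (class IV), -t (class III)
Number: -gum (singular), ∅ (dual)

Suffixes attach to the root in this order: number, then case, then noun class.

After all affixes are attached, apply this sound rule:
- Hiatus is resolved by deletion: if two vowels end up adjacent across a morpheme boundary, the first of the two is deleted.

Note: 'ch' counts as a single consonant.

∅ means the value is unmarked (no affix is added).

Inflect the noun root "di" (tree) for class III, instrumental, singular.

Attach number singular -gum → digum.
Attach case instrumental -ut (after consonant 'm') → digumut.
Attach noun class class III -t → digumutt.
Vowel deletion: no change.

digumutt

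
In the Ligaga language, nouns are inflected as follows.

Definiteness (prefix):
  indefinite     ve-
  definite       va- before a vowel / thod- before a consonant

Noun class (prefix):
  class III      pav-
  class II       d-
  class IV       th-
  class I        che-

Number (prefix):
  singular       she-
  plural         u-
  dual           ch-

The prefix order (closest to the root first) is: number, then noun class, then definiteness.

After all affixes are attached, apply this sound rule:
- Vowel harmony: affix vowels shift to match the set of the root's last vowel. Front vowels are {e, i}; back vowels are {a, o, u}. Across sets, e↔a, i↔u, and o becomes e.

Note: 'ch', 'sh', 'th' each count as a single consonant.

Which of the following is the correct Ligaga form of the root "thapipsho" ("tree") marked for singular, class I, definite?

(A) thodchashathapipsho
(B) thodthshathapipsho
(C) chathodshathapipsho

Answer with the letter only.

Attach number singular she- → shethapipsho.
Attach noun class class I che- → cheshethapipsho.
Attach definiteness definite thod- (before consonant 'ch') → thodcheshethapipsho.
Apply vowel harmony: thodcheshethapipsho → thodchashathapipsho.
So the correct form is thodchashathapipsho, option (A).
(C) chathodshathapipsho is wrong: it has the affixes in the wrong order.
(B) thodthshathapipsho is wrong: it uses class IV instead of class I for noun class.

A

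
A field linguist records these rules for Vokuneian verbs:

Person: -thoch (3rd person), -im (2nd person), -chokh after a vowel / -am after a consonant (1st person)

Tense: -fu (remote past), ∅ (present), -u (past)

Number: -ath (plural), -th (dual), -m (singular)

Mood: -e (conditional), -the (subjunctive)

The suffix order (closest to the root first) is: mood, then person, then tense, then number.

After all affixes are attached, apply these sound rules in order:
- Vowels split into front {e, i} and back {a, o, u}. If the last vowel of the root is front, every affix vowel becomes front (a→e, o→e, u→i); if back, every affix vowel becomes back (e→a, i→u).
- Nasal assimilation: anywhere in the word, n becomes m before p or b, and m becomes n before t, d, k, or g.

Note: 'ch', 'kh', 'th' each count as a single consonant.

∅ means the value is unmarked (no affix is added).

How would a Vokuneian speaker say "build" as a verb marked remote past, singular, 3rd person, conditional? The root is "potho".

Attach mood conditional -e → pothoe.
Attach person 3rd person -thoch → pothoethoch.
Attach tense remote past -fu → pothoethochfu.
Attach number singular -m → pothoethochfum.
Apply vowel harmony: pothoethochfum → pothoathochfum.
Nasal assimilation: no change.

pothoathochfum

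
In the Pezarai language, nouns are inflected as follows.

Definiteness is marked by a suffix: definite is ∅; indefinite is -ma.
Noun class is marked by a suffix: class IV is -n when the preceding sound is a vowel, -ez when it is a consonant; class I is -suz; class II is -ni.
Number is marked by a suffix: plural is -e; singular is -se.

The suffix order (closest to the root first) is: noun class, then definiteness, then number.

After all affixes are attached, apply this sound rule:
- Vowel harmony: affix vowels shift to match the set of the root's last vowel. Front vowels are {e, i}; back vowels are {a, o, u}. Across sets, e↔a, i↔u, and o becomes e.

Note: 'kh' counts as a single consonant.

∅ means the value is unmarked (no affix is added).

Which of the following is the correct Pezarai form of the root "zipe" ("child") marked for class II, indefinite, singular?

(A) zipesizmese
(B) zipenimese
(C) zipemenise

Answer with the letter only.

Attach noun class class II -ni → zipeni.
Attach definiteness indefinite -ma → zipenima.
Attach number singular -se → zipenimase.
Apply vowel harmony: zipenimase → zipenimese.
So the correct form is zipenimese, option (B).
(A) zipesizmese is wrong: it uses class I instead of class II for noun class.
(C) zipemenise is wrong: it has the affixes in the wrong order.

B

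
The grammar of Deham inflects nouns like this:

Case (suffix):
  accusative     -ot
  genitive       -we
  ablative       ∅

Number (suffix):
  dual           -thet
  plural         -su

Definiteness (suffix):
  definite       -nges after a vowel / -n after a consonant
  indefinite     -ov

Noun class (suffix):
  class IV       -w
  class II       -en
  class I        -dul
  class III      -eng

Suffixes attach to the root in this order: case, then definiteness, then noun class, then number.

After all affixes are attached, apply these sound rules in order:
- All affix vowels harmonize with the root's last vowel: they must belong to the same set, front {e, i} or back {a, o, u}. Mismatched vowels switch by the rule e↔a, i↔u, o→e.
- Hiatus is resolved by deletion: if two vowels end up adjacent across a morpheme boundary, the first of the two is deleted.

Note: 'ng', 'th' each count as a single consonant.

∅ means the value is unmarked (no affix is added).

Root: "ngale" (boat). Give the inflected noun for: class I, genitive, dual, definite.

ngalewengesdilthet

Attach case genitive -we → ngalewe.
Attach definiteness definite -nges (after vowel 'e') → ngalewenges.
Attach noun class class I -dul → ngalewengesdul.
Attach number dual -thet → ngalewengesdulthet.
Apply vowel harmony: ngalewengesdulthet → ngalewengesdilthet.
Vowel deletion: no change.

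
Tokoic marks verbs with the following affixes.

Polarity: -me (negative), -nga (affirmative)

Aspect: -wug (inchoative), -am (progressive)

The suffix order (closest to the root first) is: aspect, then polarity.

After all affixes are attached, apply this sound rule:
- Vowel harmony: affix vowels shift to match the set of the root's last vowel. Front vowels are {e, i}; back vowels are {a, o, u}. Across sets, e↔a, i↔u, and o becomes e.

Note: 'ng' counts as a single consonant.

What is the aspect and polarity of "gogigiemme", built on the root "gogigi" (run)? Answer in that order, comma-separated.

Segment: gogigi-am-me.
aspect: -am → progressive.
polarity: -me → negative.

progressive, negative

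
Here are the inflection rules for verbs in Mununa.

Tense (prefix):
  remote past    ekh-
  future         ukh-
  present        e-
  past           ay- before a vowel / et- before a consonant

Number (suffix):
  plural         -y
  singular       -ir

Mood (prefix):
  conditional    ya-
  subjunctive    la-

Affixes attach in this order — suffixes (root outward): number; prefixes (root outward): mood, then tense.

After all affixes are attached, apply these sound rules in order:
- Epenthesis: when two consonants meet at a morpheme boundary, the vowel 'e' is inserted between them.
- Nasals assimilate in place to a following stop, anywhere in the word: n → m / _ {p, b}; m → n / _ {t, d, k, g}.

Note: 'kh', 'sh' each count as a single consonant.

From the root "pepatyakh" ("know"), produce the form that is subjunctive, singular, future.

ukhelapepatyakhir

Attach mood subjunctive la- → lapepatyakh.
Attach number singular -ir → lapepatyakhir.
Attach tense future ukh- → ukhlapepatyakhir.
Apply epenthesis: ukhlapepatyakhir → ukhelapepatyakhir.
Nasal assimilation: no change.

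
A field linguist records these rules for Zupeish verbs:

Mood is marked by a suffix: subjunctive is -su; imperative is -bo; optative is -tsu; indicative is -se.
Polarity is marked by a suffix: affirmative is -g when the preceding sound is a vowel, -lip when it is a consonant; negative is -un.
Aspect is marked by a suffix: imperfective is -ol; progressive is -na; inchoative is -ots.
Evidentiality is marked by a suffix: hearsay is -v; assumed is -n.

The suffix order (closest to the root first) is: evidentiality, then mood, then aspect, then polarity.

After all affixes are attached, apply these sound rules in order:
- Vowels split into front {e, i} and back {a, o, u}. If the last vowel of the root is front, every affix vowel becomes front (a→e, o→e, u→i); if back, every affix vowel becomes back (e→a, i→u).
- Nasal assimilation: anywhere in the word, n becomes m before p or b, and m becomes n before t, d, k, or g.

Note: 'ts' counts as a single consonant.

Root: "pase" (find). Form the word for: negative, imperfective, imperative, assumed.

pasembeelin

Attach evidentiality assumed -n → pasen.
Attach mood imperative -bo → pasenbo.
Attach aspect imperfective -ol → pasenbool.
Attach polarity negative -un → pasenboolun.
Apply vowel harmony: pasenboolun → pasenbeelin.
Apply nasal assimilation: pasenbeelin → pasembeelin.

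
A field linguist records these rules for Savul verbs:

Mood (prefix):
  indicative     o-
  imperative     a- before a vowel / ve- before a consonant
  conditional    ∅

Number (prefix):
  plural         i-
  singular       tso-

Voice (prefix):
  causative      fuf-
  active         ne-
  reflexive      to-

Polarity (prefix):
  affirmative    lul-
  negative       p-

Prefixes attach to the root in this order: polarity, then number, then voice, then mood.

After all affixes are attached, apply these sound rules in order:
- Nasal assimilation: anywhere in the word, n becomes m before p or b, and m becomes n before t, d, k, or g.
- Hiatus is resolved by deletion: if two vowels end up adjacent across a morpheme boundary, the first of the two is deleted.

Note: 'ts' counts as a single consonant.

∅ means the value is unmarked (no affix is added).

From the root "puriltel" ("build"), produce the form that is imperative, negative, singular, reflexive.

vetotsoppuriltel

Attach polarity negative p- → ppuriltel.
Attach number singular tso- → tsoppuriltel.
Attach voice reflexive to- → totsoppuriltel.
Attach mood imperative ve- (before consonant 't') → vetotsoppuriltel.
Nasal assimilation: no change.
Vowel deletion: no change.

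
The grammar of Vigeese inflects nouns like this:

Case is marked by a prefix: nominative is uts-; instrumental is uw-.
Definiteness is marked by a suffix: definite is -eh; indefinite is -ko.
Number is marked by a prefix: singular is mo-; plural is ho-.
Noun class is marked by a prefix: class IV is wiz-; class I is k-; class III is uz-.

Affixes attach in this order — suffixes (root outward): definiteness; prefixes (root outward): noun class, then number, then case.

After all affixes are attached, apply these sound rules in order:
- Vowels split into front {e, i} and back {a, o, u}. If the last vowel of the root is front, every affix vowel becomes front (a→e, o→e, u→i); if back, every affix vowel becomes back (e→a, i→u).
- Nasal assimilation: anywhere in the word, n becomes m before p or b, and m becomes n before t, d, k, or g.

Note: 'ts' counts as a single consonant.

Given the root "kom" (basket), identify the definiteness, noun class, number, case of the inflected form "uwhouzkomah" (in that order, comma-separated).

Segment: uw-ho-uz-kom-eh.
definiteness: -eh → definite.
noun class: uz- → class III.
number: ho- → plural.
case: uw- → instrumental.

definite, class III, plural, instrumental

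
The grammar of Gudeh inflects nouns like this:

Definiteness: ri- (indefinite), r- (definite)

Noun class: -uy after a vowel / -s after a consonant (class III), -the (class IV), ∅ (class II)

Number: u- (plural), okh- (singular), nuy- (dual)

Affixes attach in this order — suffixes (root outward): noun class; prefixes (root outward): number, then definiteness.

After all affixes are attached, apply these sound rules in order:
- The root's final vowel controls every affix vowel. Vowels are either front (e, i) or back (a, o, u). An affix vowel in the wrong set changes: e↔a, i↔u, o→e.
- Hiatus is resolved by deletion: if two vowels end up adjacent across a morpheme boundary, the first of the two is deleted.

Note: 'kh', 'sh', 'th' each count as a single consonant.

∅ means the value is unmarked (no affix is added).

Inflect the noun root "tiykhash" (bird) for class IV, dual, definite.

Attach noun class class IV -the → tiykhashthe.
Attach number dual nuy- → nuytiykhashthe.
Attach definiteness definite r- → rnuytiykhashthe.
Apply vowel harmony: rnuytiykhashthe → rnuytiykhashtha.
Vowel deletion: no change.

rnuytiykhashtha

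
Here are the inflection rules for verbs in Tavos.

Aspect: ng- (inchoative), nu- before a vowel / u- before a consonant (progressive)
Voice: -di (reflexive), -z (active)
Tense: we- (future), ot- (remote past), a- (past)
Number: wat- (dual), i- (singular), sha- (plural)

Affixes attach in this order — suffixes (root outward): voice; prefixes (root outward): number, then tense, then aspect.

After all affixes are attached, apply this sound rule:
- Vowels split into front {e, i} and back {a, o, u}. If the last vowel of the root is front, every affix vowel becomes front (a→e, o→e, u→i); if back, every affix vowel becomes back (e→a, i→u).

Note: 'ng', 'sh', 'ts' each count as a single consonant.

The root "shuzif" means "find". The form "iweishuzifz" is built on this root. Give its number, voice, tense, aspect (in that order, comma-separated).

singular, active, future, progressive

Segment: u-we-i-shuzif-z.
number: i- → singular.
voice: -z → active.
tense: we- → future.
aspect: nu/u- → progressive.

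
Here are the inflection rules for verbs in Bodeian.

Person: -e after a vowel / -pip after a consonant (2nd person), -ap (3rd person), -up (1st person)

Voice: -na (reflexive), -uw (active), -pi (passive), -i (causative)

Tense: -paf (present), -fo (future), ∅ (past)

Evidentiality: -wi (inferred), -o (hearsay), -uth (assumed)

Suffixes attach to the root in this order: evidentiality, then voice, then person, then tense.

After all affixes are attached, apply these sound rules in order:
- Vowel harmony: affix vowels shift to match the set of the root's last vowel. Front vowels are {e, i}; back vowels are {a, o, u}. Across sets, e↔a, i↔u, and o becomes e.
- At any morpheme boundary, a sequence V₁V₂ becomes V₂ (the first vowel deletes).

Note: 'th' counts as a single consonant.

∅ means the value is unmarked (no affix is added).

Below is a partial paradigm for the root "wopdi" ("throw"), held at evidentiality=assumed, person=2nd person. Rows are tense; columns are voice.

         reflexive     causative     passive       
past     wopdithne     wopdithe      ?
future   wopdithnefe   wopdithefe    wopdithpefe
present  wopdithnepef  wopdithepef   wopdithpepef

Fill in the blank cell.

wopdithpe

Attach evidentiality assumed -uth → wopdiuth.
Attach voice passive -pi → wopdiuthpi.
Attach person 2nd person -e (after vowel 'i') → wopdiuthpie.
tense = past: zero marking, form stays wopdiuthpie.
Apply vowel harmony: wopdiuthpie → wopdiithpie.
Apply vowel deletion: wopdiithpie → wopdithpe.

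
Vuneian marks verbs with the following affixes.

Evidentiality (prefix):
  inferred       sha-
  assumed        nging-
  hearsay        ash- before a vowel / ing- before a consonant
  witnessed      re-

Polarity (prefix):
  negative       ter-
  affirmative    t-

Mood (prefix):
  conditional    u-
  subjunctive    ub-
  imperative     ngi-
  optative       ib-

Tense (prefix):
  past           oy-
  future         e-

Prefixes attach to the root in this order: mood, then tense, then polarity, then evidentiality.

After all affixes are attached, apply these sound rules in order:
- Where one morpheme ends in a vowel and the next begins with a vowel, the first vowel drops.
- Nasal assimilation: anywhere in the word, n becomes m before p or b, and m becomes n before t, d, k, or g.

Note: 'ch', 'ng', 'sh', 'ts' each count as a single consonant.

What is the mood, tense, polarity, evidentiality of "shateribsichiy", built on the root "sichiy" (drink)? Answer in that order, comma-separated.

optative, future, negative, inferred

Segment: sha-ter-e-ib-sichiy.
mood: ib- → optative.
tense: e- → future.
polarity: ter- → negative.
evidentiality: sha- → inferred.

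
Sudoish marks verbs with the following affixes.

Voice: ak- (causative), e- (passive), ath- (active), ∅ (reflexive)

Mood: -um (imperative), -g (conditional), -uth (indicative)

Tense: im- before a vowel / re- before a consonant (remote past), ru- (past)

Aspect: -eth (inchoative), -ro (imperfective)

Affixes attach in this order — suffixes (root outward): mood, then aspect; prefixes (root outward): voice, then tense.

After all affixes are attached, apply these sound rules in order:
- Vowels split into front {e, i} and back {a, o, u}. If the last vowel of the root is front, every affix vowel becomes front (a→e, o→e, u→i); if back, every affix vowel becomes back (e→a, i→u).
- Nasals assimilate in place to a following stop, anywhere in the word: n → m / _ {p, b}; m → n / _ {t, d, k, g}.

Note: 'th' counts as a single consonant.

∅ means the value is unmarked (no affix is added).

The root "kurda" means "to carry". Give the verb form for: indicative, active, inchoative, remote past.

Attach voice active ath- → athkurda.
Attach mood indicative -uth → athkurdauth.
Attach aspect inchoative -eth → athkurdautheth.
Attach tense remote past im- (before vowel 'a') → imathkurdautheth.
Apply vowel harmony: imathkurdautheth → umathkurdauthath.
Nasal assimilation: no change.

umathkurdauthath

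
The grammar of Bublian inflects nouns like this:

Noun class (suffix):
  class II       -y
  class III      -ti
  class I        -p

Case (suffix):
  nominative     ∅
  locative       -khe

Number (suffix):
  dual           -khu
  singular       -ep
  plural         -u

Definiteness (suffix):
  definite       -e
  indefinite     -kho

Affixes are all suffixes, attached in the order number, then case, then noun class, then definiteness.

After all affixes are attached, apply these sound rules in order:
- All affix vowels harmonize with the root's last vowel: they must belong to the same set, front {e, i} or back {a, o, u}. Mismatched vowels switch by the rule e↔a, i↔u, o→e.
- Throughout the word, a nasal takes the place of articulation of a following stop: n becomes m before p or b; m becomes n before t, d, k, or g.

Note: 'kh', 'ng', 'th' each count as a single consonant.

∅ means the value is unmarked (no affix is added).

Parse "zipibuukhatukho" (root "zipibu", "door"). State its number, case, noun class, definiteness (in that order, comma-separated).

Segment: zipibu-u-khe-ti-kho.
number: -u → plural.
case: -khe → locative.
noun class: -ti → class III.
definiteness: -kho → indefinite.

plural, locative, class III, indefinite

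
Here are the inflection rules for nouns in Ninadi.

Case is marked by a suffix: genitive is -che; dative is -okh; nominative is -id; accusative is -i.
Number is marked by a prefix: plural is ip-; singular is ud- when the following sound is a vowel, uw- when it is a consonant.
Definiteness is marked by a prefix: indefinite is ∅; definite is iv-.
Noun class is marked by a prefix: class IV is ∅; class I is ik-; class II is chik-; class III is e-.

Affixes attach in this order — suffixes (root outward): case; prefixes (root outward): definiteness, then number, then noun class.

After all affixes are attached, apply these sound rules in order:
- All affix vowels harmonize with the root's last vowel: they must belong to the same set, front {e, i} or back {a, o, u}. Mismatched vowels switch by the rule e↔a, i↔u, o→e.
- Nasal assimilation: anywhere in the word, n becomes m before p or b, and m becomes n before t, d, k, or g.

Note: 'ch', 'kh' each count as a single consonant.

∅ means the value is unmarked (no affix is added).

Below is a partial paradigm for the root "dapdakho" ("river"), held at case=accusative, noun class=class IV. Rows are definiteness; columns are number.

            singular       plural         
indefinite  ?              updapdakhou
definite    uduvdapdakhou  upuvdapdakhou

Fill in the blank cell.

Attach case accusative -i → dapdakhoi.
definiteness = indefinite: zero marking, form stays dapdakhoi.
Attach number singular uw- (before consonant 'd') → uwdapdakhoi.
noun class = class IV: zero marking, form stays uwdapdakhoi.
Apply vowel harmony: uwdapdakhoi → uwdapdakhou.
Nasal assimilation: no change.

uwdapdakhou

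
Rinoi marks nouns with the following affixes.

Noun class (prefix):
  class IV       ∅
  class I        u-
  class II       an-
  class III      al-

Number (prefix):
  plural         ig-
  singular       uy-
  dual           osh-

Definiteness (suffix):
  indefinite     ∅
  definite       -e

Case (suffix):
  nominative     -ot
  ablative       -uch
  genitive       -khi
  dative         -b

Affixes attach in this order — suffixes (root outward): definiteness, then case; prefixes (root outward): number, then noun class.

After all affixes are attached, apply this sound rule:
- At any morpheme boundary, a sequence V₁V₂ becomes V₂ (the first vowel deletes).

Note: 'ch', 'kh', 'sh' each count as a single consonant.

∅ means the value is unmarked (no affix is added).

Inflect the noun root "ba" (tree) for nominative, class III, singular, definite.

Attach definiteness definite -e → bae.
Attach number singular uy- → uybae.
Attach noun class class III al- → aluybae.
Attach case nominative -ot → aluybaeot.
Apply vowel deletion: aluybaeot → aluybot.

aluybot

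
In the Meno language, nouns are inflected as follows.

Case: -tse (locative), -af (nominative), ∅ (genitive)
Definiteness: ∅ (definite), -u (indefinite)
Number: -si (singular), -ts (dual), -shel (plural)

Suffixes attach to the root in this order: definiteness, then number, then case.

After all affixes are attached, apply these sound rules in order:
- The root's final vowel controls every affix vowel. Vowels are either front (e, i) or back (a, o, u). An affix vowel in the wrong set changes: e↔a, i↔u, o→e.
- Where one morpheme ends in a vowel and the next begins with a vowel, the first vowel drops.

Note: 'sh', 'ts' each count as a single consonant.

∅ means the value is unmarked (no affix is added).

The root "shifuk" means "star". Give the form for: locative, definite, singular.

definiteness = definite: zero marking, form stays shifuk.
Attach number singular -si → shifuksi.
Attach case locative -tse → shifuksitse.
Apply vowel harmony: shifuksitse → shifuksutsa.
Vowel deletion: no change.

shifuksutsa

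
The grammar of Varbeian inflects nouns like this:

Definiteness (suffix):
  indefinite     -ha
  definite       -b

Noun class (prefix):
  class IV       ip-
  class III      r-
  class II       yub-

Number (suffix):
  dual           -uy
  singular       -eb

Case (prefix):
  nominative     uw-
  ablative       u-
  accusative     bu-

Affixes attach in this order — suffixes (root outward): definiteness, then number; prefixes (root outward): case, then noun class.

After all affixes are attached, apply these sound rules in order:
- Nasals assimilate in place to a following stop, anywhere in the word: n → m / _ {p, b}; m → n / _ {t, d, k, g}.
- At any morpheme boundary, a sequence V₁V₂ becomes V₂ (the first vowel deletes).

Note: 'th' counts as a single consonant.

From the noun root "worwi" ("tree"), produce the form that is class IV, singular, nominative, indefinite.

Attach definiteness indefinite -ha → worwiha.
Attach number singular -eb → worwihaeb.
Attach case nominative uw- → uwworwihaeb.
Attach noun class class IV ip- → ipuwworwihaeb.
Nasal assimilation: no change.
Apply vowel deletion: ipuwworwihaeb → ipuwworwiheb.

ipuwworwiheb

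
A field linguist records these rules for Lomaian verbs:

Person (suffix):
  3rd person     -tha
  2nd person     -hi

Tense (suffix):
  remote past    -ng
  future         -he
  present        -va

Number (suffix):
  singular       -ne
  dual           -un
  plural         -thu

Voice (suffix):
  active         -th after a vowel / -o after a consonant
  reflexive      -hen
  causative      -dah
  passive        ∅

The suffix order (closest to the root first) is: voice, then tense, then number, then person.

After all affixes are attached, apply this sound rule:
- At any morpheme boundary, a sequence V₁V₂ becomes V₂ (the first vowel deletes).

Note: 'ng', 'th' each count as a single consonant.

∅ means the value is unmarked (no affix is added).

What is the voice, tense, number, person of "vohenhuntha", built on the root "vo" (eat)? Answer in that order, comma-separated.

Segment: vo-hen-he-un-tha.
voice: -hen → reflexive.
tense: -he → future.
number: -un → dual.
person: -tha → 3rd person.

reflexive, future, dual, 3rd person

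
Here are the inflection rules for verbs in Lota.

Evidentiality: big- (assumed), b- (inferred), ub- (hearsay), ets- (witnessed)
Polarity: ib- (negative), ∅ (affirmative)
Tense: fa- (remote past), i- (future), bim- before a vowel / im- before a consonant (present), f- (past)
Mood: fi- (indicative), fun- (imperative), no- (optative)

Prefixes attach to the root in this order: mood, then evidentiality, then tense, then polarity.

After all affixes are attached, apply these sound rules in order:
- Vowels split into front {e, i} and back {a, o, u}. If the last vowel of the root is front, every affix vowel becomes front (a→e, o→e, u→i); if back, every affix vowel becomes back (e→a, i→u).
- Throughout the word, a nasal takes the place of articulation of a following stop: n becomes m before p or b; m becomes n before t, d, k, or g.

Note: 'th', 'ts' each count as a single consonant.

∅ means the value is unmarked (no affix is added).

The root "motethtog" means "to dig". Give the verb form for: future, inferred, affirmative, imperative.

ubfunmotethtog

Attach mood imperative fun- → funmotethtog.
Attach evidentiality inferred b- → bfunmotethtog.
Attach tense future i- → ibfunmotethtog.
polarity = affirmative: zero marking, form stays ibfunmotethtog.
Apply vowel harmony: ibfunmotethtog → ubfunmotethtog.
Nasal assimilation: no change.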